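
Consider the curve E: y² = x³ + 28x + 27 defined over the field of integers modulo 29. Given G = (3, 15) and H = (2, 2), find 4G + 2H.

(17, 14)

First 4G:
Repeated addition: build up to 4G.
2G: tangent at (3, 15): λ = (3·3² + 28)/(2·15) ≡ 26/1. 1⁻¹ ≡ 1 (mod 29), so λ ≡ 26·1 ≡ 26.
  x = λ² - 3 - 3 = 676 - 6 ≡ 3; y = λ·(3 - 3) - 15 ≡ 14. → (3, 14)
3G: (3, 14) + (3, 15): same x and y₁ ≡ -y₂, so the sum is O.
4G: O + (3, 15) = (3, 15) (identity).
4G = (3, 15).
Next 2H:
Repeated addition: build up to 2H.
2H: tangent at (2, 2): λ = (3·2² + 28)/(2·2) ≡ 11/4. 4⁻¹ ≡ 22 (mod 29), so λ ≡ 11·22 ≡ 10.
  x = λ² - 2 - 2 = 100 - 4 ≡ 9; y = λ·(2 - 9) - 2 ≡ 15. → (9, 15)
2H = (9, 15).
Finally 4G + 2H:
(3, 15) + (9, 15). λ = (15 - 15)/(9 - 3) ≡ 0/6 mod 29. 6⁻¹ ≡ 5 (mod 29) since 6·5 = 30 ≡ 1, so λ ≡ 0.
  x = λ² - 3 - 9 = 0 - 12 ≡ 17; y = λ·(3 - 17) - 15 ≡ 14. → (17, 14)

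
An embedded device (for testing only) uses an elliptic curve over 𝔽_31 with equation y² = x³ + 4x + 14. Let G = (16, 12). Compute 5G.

(9, 2)

Repeated addition: build up to 5G.
2G: tangent at (16, 12): λ = (3·16² + 4)/(2·12) ≡ 28/24. 24⁻¹ ≡ 22 (mod 31), so λ ≡ 28·22 ≡ 27.
  x = λ² - 16 - 16 = 729 - 32 ≡ 15; y = λ·(16 - 15) - 12 ≡ 15. → (15, 15)
3G: (15, 15) + (16, 12). λ = (12 - 15)/(16 - 15) ≡ 28/1 mod 31. 1⁻¹ ≡ 1 (mod 31), so λ ≡ 28.
  x = λ² - 15 - 16 = 784 - 31 ≡ 9; y = λ·(15 - 9) - 15 ≡ 29. → (9, 29)
4G: (9, 29) + (16, 12). λ = (12 - 29)/(16 - 9) ≡ 14/7 mod 31. 7⁻¹ ≡ 9 (mod 31), so λ ≡ 2.
  x = λ² - 9 - 16 = 4 - 25 ≡ 10; y = λ·(9 - 10) - 29 ≡ 0. → (10, 0)
5G: (10, 0) + (16, 12). λ = (12 - 0)/(16 - 10) ≡ 12/6 mod 31. 6⁻¹ ≡ 26 (mod 31) since 6·26 = 156 ≡ 1, so λ ≡ 2.
  x = λ² - 10 - 16 = 4 - 26 ≡ 9; y = λ·(10 - 9) - 0 ≡ 2. → (9, 2)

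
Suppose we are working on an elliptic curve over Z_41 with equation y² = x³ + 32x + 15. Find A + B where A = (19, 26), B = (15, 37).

(19, 26) + (15, 37). λ = (37 - 26)/(15 - 19) ≡ 11/37 mod 41. 37⁻¹ ≡ 10 (mod 41), so λ ≡ 28.
  x = λ² - 19 - 15 = 784 - 34 ≡ 12; y = λ·(19 - 12) - 26 ≡ 6. → (12, 6)

(12, 6)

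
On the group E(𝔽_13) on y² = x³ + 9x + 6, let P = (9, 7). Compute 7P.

(10, 2)

Double-and-add on 7 = (111)₂. Start with P = (9, 7) for the leading 1-bit.
double: tangent at (9, 7): λ = (3·9² + 9)/(2·7) ≡ 5/1. 1⁻¹ ≡ 1 (mod 13) since 1·1 = 1 ≡ 1, so λ ≡ 5·1 ≡ 5.
  x = λ² - 9 - 9 = 25 - 18 ≡ 7; y = λ·(9 - 7) - 7 ≡ 3. → (7, 3)
add P: (7, 3) + (9, 7). λ = (7 - 3)/(9 - 7) ≡ 4/2 mod 13. 2⁻¹ ≡ 7 (mod 13) since 2·7 = 14 ≡ 1, so λ ≡ 2.
  x = λ² - 7 - 9 = 4 - 16 ≡ 1; y = λ·(7 - 1) - 3 ≡ 9. → (1, 9)
double: tangent at (1, 9): λ = (3·1² + 9)/(2·9) ≡ 12/5. 5⁻¹ ≡ 8 (mod 13), so λ ≡ 12·8 ≡ 5.
  x = λ² - 1 - 1 = 25 - 2 ≡ 10; y = λ·(1 - 10) - 9 ≡ 11. → (10, 11)
add P: (10, 11) + (9, 7). λ = (7 - 11)/(9 - 10) ≡ 9/12 mod 13. 12⁻¹ ≡ 12 (mod 13), so λ ≡ 4.
  x = λ² - 10 - 9 = 16 - 19 ≡ 10; y = λ·(10 - 10) - 11 ≡ 2. → (10, 2)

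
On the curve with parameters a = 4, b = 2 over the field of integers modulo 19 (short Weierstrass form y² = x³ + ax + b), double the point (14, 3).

tangent at (14, 3): λ = (3·14² + 4)/(2·3) ≡ 3/6. 6⁻¹ ≡ 16 (mod 19) since 6·16 = 96 ≡ 1, so λ ≡ 3·16 ≡ 10.
  x = λ² - 14 - 14 = 100 - 28 ≡ 15; y = λ·(14 - 15) - 3 ≡ 6. → (15, 6)

(15, 6)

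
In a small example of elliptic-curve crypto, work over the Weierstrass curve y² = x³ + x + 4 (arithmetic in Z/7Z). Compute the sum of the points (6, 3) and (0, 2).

(2, 0)

(6, 3) + (0, 2). λ = (2 - 3)/(0 - 6) ≡ 6/1 mod 7. 1⁻¹ ≡ 1 (mod 7), so λ ≡ 6.
  x = λ² - 6 - 0 = 36 - 6 ≡ 2; y = λ·(6 - 2) - 3 ≡ 0. → (2, 0)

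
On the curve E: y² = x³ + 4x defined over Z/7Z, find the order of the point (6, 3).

8

2P: tangent at (6, 3): λ = (3·6² + 4)/(2·3) ≡ 0/6. 6⁻¹ ≡ 6 (mod 7) since 6·6 = 36 ≡ 1, so λ ≡ 0·6 ≡ 0.
  x = λ² - 6 - 6 = 0 - 12 ≡ 2; y = λ·(6 - 2) - 3 ≡ 4. → (2, 4)
3P: (2, 4) + (6, 3). λ = (3 - 4)/(6 - 2) ≡ 6/4 mod 7. 4⁻¹ ≡ 2 (mod 7), so λ ≡ 5.
  x = λ² - 2 - 6 = 25 - 8 ≡ 3; y = λ·(2 - 3) - 4 ≡ 5. → (3, 5)
4P: (3, 5) + (6, 3). λ = (3 - 5)/(6 - 3) ≡ 5/3 mod 7. 3⁻¹ ≡ 5 (mod 7), so λ ≡ 4.
  x = λ² - 3 - 6 = 16 - 9 ≡ 0; y = λ·(3 - 0) - 5 ≡ 0. → (0, 0)
5P: (0, 0) + (6, 3). λ = (3 - 0)/(6 - 0) ≡ 3/6 mod 7. 6⁻¹ ≡ 6 (mod 7) since 6·6 = 36 ≡ 1, so λ ≡ 4.
  x = λ² - 0 - 6 = 16 - 6 ≡ 3; y = λ·(0 - 3) - 0 ≡ 2. → (3, 2)
6P: (3, 2) + (6, 3). λ = (3 - 2)/(6 - 3) ≡ 1/3 mod 7. 3⁻¹ ≡ 5 (mod 7), so λ ≡ 5.
  x = λ² - 3 - 6 = 25 - 9 ≡ 2; y = λ·(3 - 2) - 2 ≡ 3. → (2, 3)
7P: (2, 3) + (6, 3). λ = (3 - 3)/(6 - 2) ≡ 0/4 mod 7. 4⁻¹ ≡ 2 (mod 7), so λ ≡ 0.
  x = λ² - 2 - 6 = 0 - 8 ≡ 6; y = λ·(2 - 6) - 3 ≡ 4. → (6, 4)
8P: (6, 4) + (6, 3): same x and y₁ ≡ -y₂, so the sum is O.
8P = O, so the order is 8.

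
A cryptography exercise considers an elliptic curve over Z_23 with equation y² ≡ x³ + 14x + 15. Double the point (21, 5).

tangent at (21, 5): λ = (3·21² + 14)/(2·5) ≡ 3/10. 10⁻¹ ≡ 7 (mod 23) since 10·7 = 70 ≡ 1, so λ ≡ 3·7 ≡ 21.
  x = λ² - 21 - 21 = 441 - 42 ≡ 8; y = λ·(21 - 8) - 5 ≡ 15. → (8, 15)

(8, 15)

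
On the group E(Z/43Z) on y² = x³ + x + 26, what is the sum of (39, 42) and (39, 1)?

O

The two points share x = 39 and their y-coordinates satisfy 42 + 1 ≡ 0 (mod 43), so they are inverses. Their sum is 𝒪.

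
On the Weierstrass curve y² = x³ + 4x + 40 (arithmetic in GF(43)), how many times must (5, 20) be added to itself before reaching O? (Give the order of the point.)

2P: tangent at (5, 20): λ = (3·5² + 4)/(2·20) ≡ 36/40. 40⁻¹ ≡ 14 (mod 43) since 40·14 = 560 ≡ 1, so λ ≡ 36·14 ≡ 31.
  x = λ² - 5 - 5 = 961 - 10 ≡ 5; y = λ·(5 - 5) - 20 ≡ 23. → (5, 23)
3P: (5, 23) + (5, 20): same x and y₁ ≡ -y₂, so the sum is O.
3P = O, so the order is 3.

3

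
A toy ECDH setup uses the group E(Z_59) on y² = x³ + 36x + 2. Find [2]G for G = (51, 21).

(25, 19)

tangent at (51, 21): λ = (3·51² + 36)/(2·21) ≡ 51/42. 42⁻¹ ≡ 52 (mod 59), so λ ≡ 51·52 ≡ 56.
  x = λ² - 51 - 51 = 3136 - 102 ≡ 25; y = λ·(51 - 25) - 21 ≡ 19. → (25, 19)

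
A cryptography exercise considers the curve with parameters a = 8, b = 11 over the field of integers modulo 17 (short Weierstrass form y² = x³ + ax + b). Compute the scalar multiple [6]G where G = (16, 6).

Repeated addition: build up to 6G.
2G: tangent at (16, 6): λ = (3·16² + 8)/(2·6) ≡ 11/12. 12⁻¹ ≡ 10 (mod 17) since 12·10 = 120 ≡ 1, so λ ≡ 11·10 ≡ 8.
  x = λ² - 16 - 16 = 64 - 32 ≡ 15; y = λ·(16 - 15) - 6 ≡ 2. → (15, 2)
3G: (15, 2) + (16, 6). λ = (6 - 2)/(16 - 15) ≡ 4/1 mod 17. 1⁻¹ ≡ 1 (mod 17), so λ ≡ 4.
  x = λ² - 15 - 16 = 16 - 31 ≡ 2; y = λ·(15 - 2) - 2 ≡ 16. → (2, 16)
4G: (2, 16) + (16, 6). λ = (6 - 16)/(16 - 2) ≡ 7/14 mod 17. 14⁻¹ ≡ 11 (mod 17) since 14·11 = 154 ≡ 1, so λ ≡ 9.
  x = λ² - 2 - 16 = 81 - 18 ≡ 12; y = λ·(2 - 12) - 16 ≡ 13. → (12, 13)
5G: (12, 13) + (16, 6). λ = (6 - 13)/(16 - 12) ≡ 10/4 mod 17. 4⁻¹ ≡ 13 (mod 17), so λ ≡ 11.
  x = λ² - 12 - 16 = 121 - 28 ≡ 8; y = λ·(12 - 8) - 13 ≡ 14. → (8, 14)
6G: (8, 14) + (16, 6). λ = (6 - 14)/(16 - 8) ≡ 9/8 mod 17. 8⁻¹ ≡ 15 (mod 17) since 8·15 = 120 ≡ 1, so λ ≡ 16.
  x = λ² - 8 - 16 = 256 - 24 ≡ 11; y = λ·(8 - 11) - 14 ≡ 6. → (11, 6)

(11, 6)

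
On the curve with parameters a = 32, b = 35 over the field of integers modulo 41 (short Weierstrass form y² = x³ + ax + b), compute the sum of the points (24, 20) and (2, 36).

(24, 21)

(24, 20) + (2, 36). λ = (36 - 20)/(2 - 24) ≡ 16/19 mod 41. 19⁻¹ ≡ 13 (mod 41) since 19·13 = 247 ≡ 1, so λ ≡ 3.
  x = λ² - 24 - 2 = 9 - 26 ≡ 24; y = λ·(24 - 24) - 20 ≡ 21. → (24, 21)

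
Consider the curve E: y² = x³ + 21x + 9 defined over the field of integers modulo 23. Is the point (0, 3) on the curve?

yes

y² = 3² ≡ 9; x³ + 21x + 9 = 9 ≡ 9 (mod 23). 9 = 9.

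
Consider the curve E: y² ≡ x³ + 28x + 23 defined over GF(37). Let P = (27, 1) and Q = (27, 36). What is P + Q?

The two points share x = 27 and their y-coordinates satisfy 1 + 36 ≡ 0 (mod 37), so they are inverses. Their sum is O.

O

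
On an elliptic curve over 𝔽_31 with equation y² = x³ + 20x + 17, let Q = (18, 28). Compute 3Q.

Repeated addition: build up to 3Q.
2Q: tangent at (18, 28): λ = (3·18² + 20)/(2·28) ≡ 0/25. 25⁻¹ ≡ 5 (mod 31) since 25·5 = 125 ≡ 1, so λ ≡ 0·5 ≡ 0.
  x = λ² - 18 - 18 = 0 - 36 ≡ 26; y = λ·(18 - 26) - 28 ≡ 3. → (26, 3)
3Q: (26, 3) + (18, 28). λ = (28 - 3)/(18 - 26) ≡ 25/23 mod 31. 23⁻¹ ≡ 27 (mod 31), so λ ≡ 24.
  x = λ² - 26 - 18 = 576 - 44 ≡ 5; y = λ·(26 - 5) - 3 ≡ 5. → (5, 5)

(5, 5)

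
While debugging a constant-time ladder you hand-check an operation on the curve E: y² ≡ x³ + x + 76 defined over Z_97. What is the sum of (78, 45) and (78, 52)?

O

The two points share x = 78 and their y-coordinates satisfy 45 + 52 ≡ 0 (mod 97), so they are inverses. Their sum is O.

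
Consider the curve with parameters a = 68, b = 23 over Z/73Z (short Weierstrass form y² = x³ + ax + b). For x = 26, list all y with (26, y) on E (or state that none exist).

none

x³ + 68x + 23 = 19367 ≡ 22 (mod 73).
22 is a non-residue mod 73; no y exists.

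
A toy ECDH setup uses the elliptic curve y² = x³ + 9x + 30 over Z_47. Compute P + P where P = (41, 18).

tangent at (41, 18): λ = (3·41² + 9)/(2·18) ≡ 23/36. 36⁻¹ ≡ 17 (mod 47), so λ ≡ 23·17 ≡ 15.
  x = λ² - 41 - 41 = 225 - 82 ≡ 2; y = λ·(41 - 2) - 18 ≡ 3. → (2, 3)

(2, 3)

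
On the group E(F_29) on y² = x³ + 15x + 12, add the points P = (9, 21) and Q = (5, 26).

(22, 17)

(9, 21) + (5, 26). λ = (26 - 21)/(5 - 9) ≡ 5/25 mod 29. 25⁻¹ ≡ 7 (mod 29) since 25·7 = 175 ≡ 1, so λ ≡ 6.
  x = λ² - 9 - 5 = 36 - 14 ≡ 22; y = λ·(9 - 22) - 21 ≡ 17. → (22, 17)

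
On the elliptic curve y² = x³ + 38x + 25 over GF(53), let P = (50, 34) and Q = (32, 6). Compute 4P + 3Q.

(40, 39)

First 4P:
Repeated addition: build up to 4P.
2P: tangent at (50, 34): λ = (3·50² + 38)/(2·34) ≡ 12/15. 15⁻¹ ≡ 46 (mod 53) since 15·46 = 690 ≡ 1, so λ ≡ 12·46 ≡ 22.
  x = λ² - 50 - 50 = 484 - 100 ≡ 13; y = λ·(50 - 13) - 34 ≡ 38. → (13, 38)
3P: (13, 38) + (50, 34). λ = (34 - 38)/(50 - 13) ≡ 49/37 mod 53. 37⁻¹ ≡ 43 (mod 53) since 37·43 = 1591 ≡ 1, so λ ≡ 40.
  x = λ² - 13 - 50 = 1600 - 63 ≡ 0; y = λ·(13 - 0) - 38 ≡ 5. → (0, 5)
4P: (0, 5) + (50, 34). λ = (34 - 5)/(50 - 0) ≡ 29/50 mod 53. 50⁻¹ ≡ 35 (mod 53), so λ ≡ 8.
  x = λ² - 0 - 50 = 64 - 50 ≡ 14; y = λ·(0 - 14) - 5 ≡ 42. → (14, 42)
4P = (14, 42).
Next 3Q:
Repeated addition: build up to 3Q.
2Q: tangent at (32, 6): λ = (3·32² + 38)/(2·6) ≡ 36/12. 12⁻¹ ≡ 31 (mod 53) since 12·31 = 372 ≡ 1, so λ ≡ 36·31 ≡ 3.
  x = λ² - 32 - 32 = 9 - 64 ≡ 51; y = λ·(32 - 51) - 6 ≡ 43. → (51, 43)
3Q: (51, 43) + (32, 6). λ = (6 - 43)/(32 - 51) ≡ 16/34 mod 53. 34⁻¹ ≡ 39 (mod 53), so λ ≡ 41.
  x = λ² - 51 - 32 = 1681 - 83 ≡ 8; y = λ·(51 - 8) - 43 ≡ 24. → (8, 24)
3Q = (8, 24).
Finally 4P + 3Q:
(14, 42) + (8, 24). λ = (24 - 42)/(8 - 14) ≡ 35/47 mod 53. 47⁻¹ ≡ 44 (mod 53), so λ ≡ 3.
  x = λ² - 14 - 8 = 9 - 22 ≡ 40; y = λ·(14 - 40) - 42 ≡ 39. → (40, 39)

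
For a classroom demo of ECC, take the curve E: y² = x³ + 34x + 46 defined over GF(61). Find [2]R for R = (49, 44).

tangent at (49, 44): λ = (3·49² + 34)/(2·44) ≡ 39/27. 27⁻¹ ≡ 52 (mod 61), so λ ≡ 39·52 ≡ 15.
  x = λ² - 49 - 49 = 225 - 98 ≡ 5; y = λ·(49 - 5) - 44 ≡ 6. → (5, 6)

(5, 6)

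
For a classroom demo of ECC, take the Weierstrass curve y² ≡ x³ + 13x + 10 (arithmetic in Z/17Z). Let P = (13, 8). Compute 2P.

(6, 7)

tangent at (13, 8): λ = (3·13² + 13)/(2·8) ≡ 10/16. 16⁻¹ ≡ 16 (mod 17), so λ ≡ 10·16 ≡ 7.
  x = λ² - 13 - 13 = 49 - 26 ≡ 6; y = λ·(13 - 6) - 8 ≡ 7. → (6, 7)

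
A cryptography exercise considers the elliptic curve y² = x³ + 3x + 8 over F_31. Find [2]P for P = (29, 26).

tangent at (29, 26): λ = (3·29² + 3)/(2·26) ≡ 15/21. 21⁻¹ ≡ 3 (mod 31), so λ ≡ 15·3 ≡ 14.
  x = λ² - 29 - 29 = 196 - 58 ≡ 14; y = λ·(29 - 14) - 26 ≡ 29. → (14, 29)

(14, 29)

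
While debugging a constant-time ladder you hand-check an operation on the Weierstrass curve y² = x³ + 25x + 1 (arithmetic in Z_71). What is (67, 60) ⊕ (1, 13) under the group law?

(9, 48)

(67, 60) + (1, 13). λ = (13 - 60)/(1 - 67) ≡ 24/5 mod 71. 5⁻¹ ≡ 57 (mod 71), so λ ≡ 19.
  x = λ² - 67 - 1 = 361 - 68 ≡ 9; y = λ·(67 - 9) - 60 ≡ 48. → (9, 48)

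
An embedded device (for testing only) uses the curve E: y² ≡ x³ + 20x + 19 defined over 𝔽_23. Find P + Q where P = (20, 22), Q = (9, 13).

(19, 6)

(20, 22) + (9, 13). λ = (13 - 22)/(9 - 20) ≡ 14/12 mod 23. 12⁻¹ ≡ 2 (mod 23), so λ ≡ 5.
  x = λ² - 20 - 9 = 25 - 29 ≡ 19; y = λ·(20 - 19) - 22 ≡ 6. → (19, 6)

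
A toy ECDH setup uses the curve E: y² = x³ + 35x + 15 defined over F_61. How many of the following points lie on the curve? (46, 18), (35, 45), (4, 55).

(46, 18): 18² ≡ 19, rhs ≡ 19 → on.
(35, 45): 45² ≡ 12, rhs ≡ 12 → on.
(4, 55): 55² ≡ 36, rhs ≡ 36 → on.

3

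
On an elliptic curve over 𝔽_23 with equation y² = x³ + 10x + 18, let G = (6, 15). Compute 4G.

Double-and-add on 4 = (100)₂. Start with G = (6, 15) for the leading 1-bit.
double: tangent at (6, 15): λ = (3·6² + 10)/(2·15) ≡ 3/7. 7⁻¹ ≡ 10 (mod 23) since 7·10 = 70 ≡ 1, so λ ≡ 3·10 ≡ 7.
  x = λ² - 6 - 6 = 49 - 12 ≡ 14; y = λ·(6 - 14) - 15 ≡ 21. → (14, 21)
double: tangent at (14, 21): λ = (3·14² + 10)/(2·21) ≡ 0/19. 19⁻¹ ≡ 17 (mod 23) since 19·17 = 323 ≡ 1, so λ ≡ 0·17 ≡ 0.
  x = λ² - 14 - 14 = 0 - 28 ≡ 18; y = λ·(14 - 18) - 21 ≡ 2. → (18, 2)

(18, 2)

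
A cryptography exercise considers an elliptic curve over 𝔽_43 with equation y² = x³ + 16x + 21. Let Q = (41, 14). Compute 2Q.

(5, 22)

tangent at (41, 14): λ = (3·41² + 16)/(2·14) ≡ 28/28. 28⁻¹ ≡ 20 (mod 43) since 28·20 = 560 ≡ 1, so λ ≡ 28·20 ≡ 1.
  x = λ² - 41 - 41 = 1 - 82 ≡ 5; y = λ·(41 - 5) - 14 ≡ 22. → (5, 22)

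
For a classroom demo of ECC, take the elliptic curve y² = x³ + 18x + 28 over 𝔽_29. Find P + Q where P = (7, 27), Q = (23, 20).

(24, 4)

(7, 27) + (23, 20). λ = (20 - 27)/(23 - 7) ≡ 22/16 mod 29. 16⁻¹ ≡ 20 (mod 29), so λ ≡ 5.
  x = λ² - 7 - 23 = 25 - 30 ≡ 24; y = λ·(7 - 24) - 27 ≡ 4. → (24, 4)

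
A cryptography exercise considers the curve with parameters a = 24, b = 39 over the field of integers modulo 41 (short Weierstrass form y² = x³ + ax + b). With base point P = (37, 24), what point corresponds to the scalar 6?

(8, 28)

Double-and-add on 6 = (110)₂. Start with P = (37, 24) for the leading 1-bit.
double: tangent at (37, 24): λ = (3·37² + 24)/(2·24) ≡ 31/7. 7⁻¹ ≡ 6 (mod 41), so λ ≡ 31·6 ≡ 22.
  x = λ² - 37 - 37 = 484 - 74 ≡ 0; y = λ·(37 - 0) - 24 ≡ 11. → (0, 11)
add P: (0, 11) + (37, 24). λ = (24 - 11)/(37 - 0) ≡ 13/37 mod 41. 37⁻¹ ≡ 10 (mod 41), so λ ≡ 7.
  x = λ² - 0 - 37 = 49 - 37 ≡ 12; y = λ·(0 - 12) - 11 ≡ 28. → (12, 28)
double: tangent at (12, 28): λ = (3·12² + 24)/(2·28) ≡ 5/15. 15⁻¹ ≡ 11 (mod 41), so λ ≡ 5·11 ≡ 14.
  x = λ² - 12 - 12 = 196 - 24 ≡ 8; y = λ·(12 - 8) - 28 ≡ 28. → (8, 28)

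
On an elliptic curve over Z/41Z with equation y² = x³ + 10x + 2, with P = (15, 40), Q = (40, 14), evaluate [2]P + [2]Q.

First 2P:
Repeated addition: build up to 2P.
2P: tangent at (15, 40): λ = (3·15² + 10)/(2·40) ≡ 29/39. 39⁻¹ ≡ 20 (mod 41), so λ ≡ 29·20 ≡ 6.
  x = λ² - 15 - 15 = 36 - 30 ≡ 6; y = λ·(15 - 6) - 40 ≡ 14. → (6, 14)
2P = (6, 14).
Next 2Q:
Repeated addition: build up to 2Q.
2Q: tangent at (40, 14): λ = (3·40² + 10)/(2·14) ≡ 13/28. 28⁻¹ ≡ 22 (mod 41), so λ ≡ 13·22 ≡ 40.
  x = λ² - 40 - 40 = 1600 - 80 ≡ 3; y = λ·(40 - 3) - 14 ≡ 31. → (3, 31)
2Q = (3, 31).
Finally 2P + 2Q:
(6, 14) + (3, 31). λ = (31 - 14)/(3 - 6) ≡ 17/38 mod 41. 38⁻¹ ≡ 27 (mod 41), so λ ≡ 8.
  x = λ² - 6 - 3 = 64 - 9 ≡ 14; y = λ·(6 - 14) - 14 ≡ 4. → (14, 4)

(14, 4)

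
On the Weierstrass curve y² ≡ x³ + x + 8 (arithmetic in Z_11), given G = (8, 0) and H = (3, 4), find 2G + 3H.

First 2G:
Repeated addition: build up to 2G.
2G: (8, 0) + (8, 0): same x and y₁ ≡ -y₂, so the sum is 𝒪.
2G = 𝒪.
Next 3H:
Repeated addition: build up to 3H.
2H: tangent at (3, 4): λ = (3·3² + 1)/(2·4) ≡ 6/8. 8⁻¹ ≡ 7 (mod 11), so λ ≡ 6·7 ≡ 9.
  x = λ² - 3 - 3 = 81 - 6 ≡ 9; y = λ·(3 - 9) - 4 ≡ 8. → (9, 8)
3H: (9, 8) + (3, 4). λ = (4 - 8)/(3 - 9) ≡ 7/5 mod 11. 5⁻¹ ≡ 9 (mod 11) since 5·9 = 45 ≡ 1, so λ ≡ 8.
  x = λ² - 9 - 3 = 64 - 12 ≡ 8; y = λ·(9 - 8) - 8 ≡ 0. → (8, 0)
3H = (8, 0).
Finally 2G + 3H:
𝒪 + (8, 0) = (8, 0) (identity).

(8, 0)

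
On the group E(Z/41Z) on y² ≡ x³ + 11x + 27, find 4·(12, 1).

Write G = (12, 1).
Double-and-add on 4 = (100)₂. Start with G = (12, 1) for the leading 1-bit.
double: tangent at (12, 1): λ = (3·12² + 11)/(2·1) ≡ 33/2. 2⁻¹ ≡ 21 (mod 41), so λ ≡ 33·21 ≡ 37.
  x = λ² - 12 - 12 = 1369 - 24 ≡ 33; y = λ·(12 - 33) - 1 ≡ 1. → (33, 1)
double: tangent at (33, 1): λ = (3·33² + 11)/(2·1) ≡ 39/2. 2⁻¹ ≡ 21 (mod 41) since 2·21 = 42 ≡ 1, so λ ≡ 39·21 ≡ 40.
  x = λ² - 33 - 33 = 1600 - 66 ≡ 17; y = λ·(33 - 17) - 1 ≡ 24. → (17, 24)

(17, 24)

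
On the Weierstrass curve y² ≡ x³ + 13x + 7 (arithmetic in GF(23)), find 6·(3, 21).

(19, 12)

Write G = (3, 21).
Repeated addition: build up to 6G.
2G: tangent at (3, 21): λ = (3·3² + 13)/(2·21) ≡ 17/19. 19⁻¹ ≡ 17 (mod 23) since 19·17 = 323 ≡ 1, so λ ≡ 17·17 ≡ 13.
  x = λ² - 3 - 3 = 169 - 6 ≡ 2; y = λ·(3 - 2) - 21 ≡ 15. → (2, 15)
3G: (2, 15) + (3, 21). λ = (21 - 15)/(3 - 2) ≡ 6/1 mod 23. 1⁻¹ ≡ 1 (mod 23) since 1·1 = 1 ≡ 1, so λ ≡ 6.
  x = λ² - 2 - 3 = 36 - 5 ≡ 8; y = λ·(2 - 8) - 15 ≡ 18. → (8, 18)
4G: (8, 18) + (3, 21). λ = (21 - 18)/(3 - 8) ≡ 3/18 mod 23. 18⁻¹ ≡ 9 (mod 23) since 18·9 = 162 ≡ 1, so λ ≡ 4.
  x = λ² - 8 - 3 = 16 - 11 ≡ 5; y = λ·(8 - 5) - 18 ≡ 17. → (5, 17)
5G: (5, 17) + (3, 21). λ = (21 - 17)/(3 - 5) ≡ 4/21 mod 23. 21⁻¹ ≡ 11 (mod 23), so λ ≡ 21.
  x = λ² - 5 - 3 = 441 - 8 ≡ 19; y = λ·(5 - 19) - 17 ≡ 11. → (19, 11)
6G: (19, 11) + (3, 21). λ = (21 - 11)/(3 - 19) ≡ 10/7 mod 23. 7⁻¹ ≡ 10 (mod 23), so λ ≡ 8.
  x = λ² - 19 - 3 = 64 - 22 ≡ 19; y = λ·(19 - 19) - 11 ≡ 12. → (19, 12)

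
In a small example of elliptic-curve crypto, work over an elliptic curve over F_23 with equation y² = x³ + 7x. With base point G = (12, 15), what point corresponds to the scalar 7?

(12, 15)

Double-and-add on 7 = (111)₂. Start with G = (12, 15) for the leading 1-bit.
double: tangent at (12, 15): λ = (3·12² + 7)/(2·15) ≡ 2/7. 7⁻¹ ≡ 10 (mod 23) since 7·10 = 70 ≡ 1, so λ ≡ 2·10 ≡ 20.
  x = λ² - 12 - 12 = 400 - 24 ≡ 8; y = λ·(12 - 8) - 15 ≡ 19. → (8, 19)
add G: (8, 19) + (12, 15). λ = (15 - 19)/(12 - 8) ≡ 19/4 mod 23. 4⁻¹ ≡ 6 (mod 23), so λ ≡ 22.
  x = λ² - 8 - 12 = 484 - 20 ≡ 4; y = λ·(8 - 4) - 19 ≡ 0. → (4, 0)
double: (4, 0) + (4, 0): same x and y₁ ≡ -y₂, so the sum is ∞.
add G: ∞ + (12, 15) = (12, 15) (identity).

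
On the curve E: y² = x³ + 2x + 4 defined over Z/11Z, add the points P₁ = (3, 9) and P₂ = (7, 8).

(3, 9) + (7, 8). λ = (8 - 9)/(7 - 3) ≡ 10/4 mod 11. 4⁻¹ ≡ 3 (mod 11) since 4·3 = 12 ≡ 1, so λ ≡ 8.
  x = λ² - 3 - 7 = 64 - 10 ≡ 10; y = λ·(3 - 10) - 9 ≡ 1. → (10, 1)

(10, 1)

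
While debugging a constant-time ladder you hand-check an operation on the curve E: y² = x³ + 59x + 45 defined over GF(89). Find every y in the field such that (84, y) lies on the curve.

none

x³ + 59x + 45 = 597705 ≡ 70 (mod 89).
70 is a non-residue mod 89; no y exists.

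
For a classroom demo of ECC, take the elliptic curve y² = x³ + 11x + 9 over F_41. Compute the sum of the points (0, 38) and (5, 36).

(5, 5)

(0, 38) + (5, 36). λ = (36 - 38)/(5 - 0) ≡ 39/5 mod 41. 5⁻¹ ≡ 33 (mod 41), so λ ≡ 16.
  x = λ² - 0 - 5 = 256 - 5 ≡ 5; y = λ·(0 - 5) - 38 ≡ 5. → (5, 5)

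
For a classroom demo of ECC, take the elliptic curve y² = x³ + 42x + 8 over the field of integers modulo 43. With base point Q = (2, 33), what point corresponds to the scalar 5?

Double-and-add on 5 = (101)₂. Start with Q = (2, 33) for the leading 1-bit.
double: tangent at (2, 33): λ = (3·2² + 42)/(2·33) ≡ 11/23. 23⁻¹ ≡ 15 (mod 43), so λ ≡ 11·15 ≡ 36.
  x = λ² - 2 - 2 = 1296 - 4 ≡ 2; y = λ·(2 - 2) - 33 ≡ 10. → (2, 10)
double: tangent at (2, 10): λ = (3·2² + 42)/(2·10) ≡ 11/20. 20⁻¹ ≡ 28 (mod 43), so λ ≡ 11·28 ≡ 7.
  x = λ² - 2 - 2 = 49 - 4 ≡ 2; y = λ·(2 - 2) - 10 ≡ 33. → (2, 33)
add Q: tangent at (2, 33): λ = (3·2² + 42)/(2·33) ≡ 11/23. 23⁻¹ ≡ 15 (mod 43) since 23·15 = 345 ≡ 1, so λ ≡ 11·15 ≡ 36.
  x = λ² - 2 - 2 = 1296 - 4 ≡ 2; y = λ·(2 - 2) - 33 ≡ 10. → (2, 10)

(2, 10)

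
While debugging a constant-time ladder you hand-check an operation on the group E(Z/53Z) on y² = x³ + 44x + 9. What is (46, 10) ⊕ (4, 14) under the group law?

(46, 10) + (4, 14). λ = (14 - 10)/(4 - 46) ≡ 4/11 mod 53. 11⁻¹ ≡ 29 (mod 53), so λ ≡ 10.
  x = λ² - 46 - 4 = 100 - 50 ≡ 50; y = λ·(46 - 50) - 10 ≡ 3. → (50, 3)

(50, 3)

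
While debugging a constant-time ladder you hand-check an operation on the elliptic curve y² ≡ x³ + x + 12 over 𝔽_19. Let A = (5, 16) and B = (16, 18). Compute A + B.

(4, 17)

(5, 16) + (16, 18). λ = (18 - 16)/(16 - 5) ≡ 2/11 mod 19. 11⁻¹ ≡ 7 (mod 19), so λ ≡ 14.
  x = λ² - 5 - 16 = 196 - 21 ≡ 4; y = λ·(5 - 4) - 16 ≡ 17. → (4, 17)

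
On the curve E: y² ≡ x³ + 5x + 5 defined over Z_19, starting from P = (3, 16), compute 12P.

(13, 5)

Double-and-add on 12 = (1100)₂. Start with P = (3, 16) for the leading 1-bit.
double: tangent at (3, 16): λ = (3·3² + 5)/(2·16) ≡ 13/13. 13⁻¹ ≡ 3 (mod 19), so λ ≡ 13·3 ≡ 1.
  x = λ² - 3 - 3 = 1 - 6 ≡ 14; y = λ·(3 - 14) - 16 ≡ 11. → (14, 11)
add P: (14, 11) + (3, 16). λ = (16 - 11)/(3 - 14) ≡ 5/8 mod 19. 8⁻¹ ≡ 12 (mod 19), so λ ≡ 3.
  x = λ² - 14 - 3 = 9 - 17 ≡ 11; y = λ·(14 - 11) - 11 ≡ 17. → (11, 17)
double: tangent at (11, 17): λ = (3·11² + 5)/(2·17) ≡ 7/15. 15⁻¹ ≡ 14 (mod 19), so λ ≡ 7·14 ≡ 3.
  x = λ² - 11 - 11 = 9 - 22 ≡ 6; y = λ·(11 - 6) - 17 ≡ 17. → (6, 17)
double: tangent at (6, 17): λ = (3·6² + 5)/(2·17) ≡ 18/15. 15⁻¹ ≡ 14 (mod 19), so λ ≡ 18·14 ≡ 5.
  x = λ² - 6 - 6 = 25 - 12 ≡ 13; y = λ·(6 - 13) - 17 ≡ 5. → (13, 5)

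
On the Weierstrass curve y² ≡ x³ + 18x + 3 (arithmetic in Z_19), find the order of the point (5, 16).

12

2P: tangent at (5, 16): λ = (3·5² + 18)/(2·16) ≡ 17/13. 13⁻¹ ≡ 3 (mod 19) since 13·3 = 39 ≡ 1, so λ ≡ 17·3 ≡ 13.
  x = λ² - 5 - 5 = 169 - 10 ≡ 7; y = λ·(5 - 7) - 16 ≡ 15. → (7, 15)
3P: (7, 15) + (5, 16). λ = (16 - 15)/(5 - 7) ≡ 1/17 mod 19. 17⁻¹ ≡ 9 (mod 19), so λ ≡ 9.
  x = λ² - 7 - 5 = 81 - 12 ≡ 12; y = λ·(7 - 12) - 15 ≡ 16. → (12, 16)
4P: (12, 16) + (5, 16). λ = (16 - 16)/(5 - 12) ≡ 0/12 mod 19. 12⁻¹ ≡ 8 (mod 19), so λ ≡ 0.
  x = λ² - 12 - 5 = 0 - 17 ≡ 2; y = λ·(12 - 2) - 16 ≡ 3. → (2, 3)
5P: (2, 3) + (5, 16). λ = (16 - 3)/(5 - 2) ≡ 13/3 mod 19. 3⁻¹ ≡ 13 (mod 19) since 3·13 = 39 ≡ 1, so λ ≡ 17.
  x = λ² - 2 - 5 = 289 - 7 ≡ 16; y = λ·(2 - 16) - 3 ≡ 6. → (16, 6)
6P: (16, 6) + (5, 16). λ = (16 - 6)/(5 - 16) ≡ 10/8 mod 19. 8⁻¹ ≡ 12 (mod 19) since 8·12 = 96 ≡ 1, so λ ≡ 6.
  x = λ² - 16 - 5 = 36 - 21 ≡ 15; y = λ·(16 - 15) - 6 ≡ 0. → (15, 0)
7P: (15, 0) + (5, 16). λ = (16 - 0)/(5 - 15) ≡ 16/9 mod 19. 9⁻¹ ≡ 17 (mod 19), so λ ≡ 6.
  x = λ² - 15 - 5 = 36 - 20 ≡ 16; y = λ·(15 - 16) - 0 ≡ 13. → (16, 13)
8P: (16, 13) + (5, 16). λ = (16 - 13)/(5 - 16) ≡ 3/8 mod 19. 8⁻¹ ≡ 12 (mod 19) since 8·12 = 96 ≡ 1, so λ ≡ 17.
  x = λ² - 16 - 5 = 289 - 21 ≡ 2; y = λ·(16 - 2) - 13 ≡ 16. → (2, 16)
9P: (2, 16) + (5, 16). λ = (16 - 16)/(5 - 2) ≡ 0/3 mod 19. 3⁻¹ ≡ 13 (mod 19), so λ ≡ 0.
  x = λ² - 2 - 5 = 0 - 7 ≡ 12; y = λ·(2 - 12) - 16 ≡ 3. → (12, 3)
10P: (12, 3) + (5, 16). λ = (16 - 3)/(5 - 12) ≡ 13/12 mod 19. 12⁻¹ ≡ 8 (mod 19), so λ ≡ 9.
  x = λ² - 12 - 5 = 81 - 17 ≡ 7; y = λ·(12 - 7) - 3 ≡ 4. → (7, 4)
11P: (7, 4) + (5, 16). λ = (16 - 4)/(5 - 7) ≡ 12/17 mod 19. 17⁻¹ ≡ 9 (mod 19), so λ ≡ 13.
  x = λ² - 7 - 5 = 169 - 12 ≡ 5; y = λ·(7 - 5) - 4 ≡ 3. → (5, 3)
12P: (5, 3) + (5, 16): same x and y₁ ≡ -y₂, so the sum is 𝒪.
12P = 𝒪, so the order is 12.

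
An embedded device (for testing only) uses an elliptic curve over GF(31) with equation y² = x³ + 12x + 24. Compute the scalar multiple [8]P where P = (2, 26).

Repeated addition: build up to 8P.
2P: tangent at (2, 26): λ = (3·2² + 12)/(2·26) ≡ 24/21. 21⁻¹ ≡ 3 (mod 31) since 21·3 = 63 ≡ 1, so λ ≡ 24·3 ≡ 10.
  x = λ² - 2 - 2 = 100 - 4 ≡ 3; y = λ·(2 - 3) - 26 ≡ 26. → (3, 26)
3P: (3, 26) + (2, 26). λ = (26 - 26)/(2 - 3) ≡ 0/30 mod 31. 30⁻¹ ≡ 30 (mod 31) since 30·30 = 900 ≡ 1, so λ ≡ 0.
  x = λ² - 3 - 2 = 0 - 5 ≡ 26; y = λ·(3 - 26) - 26 ≡ 5. → (26, 5)
4P: (26, 5) + (2, 26). λ = (26 - 5)/(2 - 26) ≡ 21/7 mod 31. 7⁻¹ ≡ 9 (mod 31), so λ ≡ 3.
  x = λ² - 26 - 2 = 9 - 28 ≡ 12; y = λ·(26 - 12) - 5 ≡ 6. → (12, 6)
5P: (12, 6) + (2, 26). λ = (26 - 6)/(2 - 12) ≡ 20/21 mod 31. 21⁻¹ ≡ 3 (mod 31), so λ ≡ 29.
  x = λ² - 12 - 2 = 841 - 14 ≡ 21; y = λ·(12 - 21) - 6 ≡ 12. → (21, 12)
6P: (21, 12) + (2, 26). λ = (26 - 12)/(2 - 21) ≡ 14/12 mod 31. 12⁻¹ ≡ 13 (mod 31) since 12·13 = 156 ≡ 1, so λ ≡ 27.
  x = λ² - 21 - 2 = 729 - 23 ≡ 24; y = λ·(21 - 24) - 12 ≡ 0. → (24, 0)
7P: (24, 0) + (2, 26). λ = (26 - 0)/(2 - 24) ≡ 26/9 mod 31. 9⁻¹ ≡ 7 (mod 31) since 9·7 = 63 ≡ 1, so λ ≡ 27.
  x = λ² - 24 - 2 = 729 - 26 ≡ 21; y = λ·(24 - 21) - 0 ≡ 19. → (21, 19)
8P: (21, 19) + (2, 26). λ = (26 - 19)/(2 - 21) ≡ 7/12 mod 31. 12⁻¹ ≡ 13 (mod 31), so λ ≡ 29.
  x = λ² - 21 - 2 = 841 - 23 ≡ 12; y = λ·(21 - 12) - 19 ≡ 25. → (12, 25)

(12, 25)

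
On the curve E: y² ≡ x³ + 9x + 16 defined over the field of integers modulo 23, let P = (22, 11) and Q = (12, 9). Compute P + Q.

(1, 7)

(22, 11) + (12, 9). λ = (9 - 11)/(12 - 22) ≡ 21/13 mod 23. 13⁻¹ ≡ 16 (mod 23) since 13·16 = 208 ≡ 1, so λ ≡ 14.
  x = λ² - 22 - 12 = 196 - 34 ≡ 1; y = λ·(22 - 1) - 11 ≡ 7. → (1, 7)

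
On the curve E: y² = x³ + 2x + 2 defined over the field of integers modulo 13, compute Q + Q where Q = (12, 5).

tangent at (12, 5): λ = (3·12² + 2)/(2·5) ≡ 5/10. 10⁻¹ ≡ 4 (mod 13), so λ ≡ 5·4 ≡ 7.
  x = λ² - 12 - 12 = 49 - 24 ≡ 12; y = λ·(12 - 12) - 5 ≡ 8. → (12, 8)

(12, 8)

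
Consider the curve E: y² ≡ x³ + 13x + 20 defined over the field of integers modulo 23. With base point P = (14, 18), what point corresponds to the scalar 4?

Repeated addition: build up to 4P.
2P: tangent at (14, 18): λ = (3·14² + 13)/(2·18) ≡ 3/13. 13⁻¹ ≡ 16 (mod 23), so λ ≡ 3·16 ≡ 2.
  x = λ² - 14 - 14 = 4 - 28 ≡ 22; y = λ·(14 - 22) - 18 ≡ 12. → (22, 12)
3P: (22, 12) + (14, 18). λ = (18 - 12)/(14 - 22) ≡ 6/15 mod 23. 15⁻¹ ≡ 20 (mod 23) since 15·20 = 300 ≡ 1, so λ ≡ 5.
  x = λ² - 22 - 14 = 25 - 36 ≡ 12; y = λ·(22 - 12) - 12 ≡ 15. → (12, 15)
4P: (12, 15) + (14, 18). λ = (18 - 15)/(14 - 12) ≡ 3/2 mod 23. 2⁻¹ ≡ 12 (mod 23) since 2·12 = 24 ≡ 1, so λ ≡ 13.
  x = λ² - 12 - 14 = 169 - 26 ≡ 5; y = λ·(12 - 5) - 15 ≡ 7. → (5, 7)

(5, 7)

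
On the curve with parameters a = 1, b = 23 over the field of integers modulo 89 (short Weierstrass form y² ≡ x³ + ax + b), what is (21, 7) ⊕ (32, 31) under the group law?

(54, 10)

(21, 7) + (32, 31). λ = (31 - 7)/(32 - 21) ≡ 24/11 mod 89. 11⁻¹ ≡ 81 (mod 89) since 11·81 = 891 ≡ 1, so λ ≡ 75.
  x = λ² - 21 - 32 = 5625 - 53 ≡ 54; y = λ·(21 - 54) - 7 ≡ 10. → (54, 10)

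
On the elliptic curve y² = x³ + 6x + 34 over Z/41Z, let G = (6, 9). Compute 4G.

(34, 10)

Double-and-add on 4 = (100)₂. Start with G = (6, 9) for the leading 1-bit.
double: tangent at (6, 9): λ = (3·6² + 6)/(2·9) ≡ 32/18. 18⁻¹ ≡ 16 (mod 41), so λ ≡ 32·16 ≡ 20.
  x = λ² - 6 - 6 = 400 - 12 ≡ 19; y = λ·(6 - 19) - 9 ≡ 18. → (19, 18)
double: tangent at (19, 18): λ = (3·19² + 6)/(2·18) ≡ 23/36. 36⁻¹ ≡ 8 (mod 41) since 36·8 = 288 ≡ 1, so λ ≡ 23·8 ≡ 20.
  x = λ² - 19 - 19 = 400 - 38 ≡ 34; y = λ·(19 - 34) - 18 ≡ 10. → (34, 10)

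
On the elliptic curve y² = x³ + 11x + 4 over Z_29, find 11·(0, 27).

(0, 27)

Write P = (0, 27).
Double-and-add on 11 = (1011)₂. Start with P = (0, 27) for the leading 1-bit.
double: tangent at (0, 27): λ = (3·0² + 11)/(2·27) ≡ 11/25. 25⁻¹ ≡ 7 (mod 29), so λ ≡ 11·7 ≡ 19.
  x = λ² - 0 - 0 = 361 - 0 ≡ 13; y = λ·(0 - 13) - 27 ≡ 16. → (13, 16)
double: tangent at (13, 16): λ = (3·13² + 11)/(2·16) ≡ 25/3. 3⁻¹ ≡ 10 (mod 29), so λ ≡ 25·10 ≡ 18.
  x = λ² - 13 - 13 = 324 - 26 ≡ 8; y = λ·(13 - 8) - 16 ≡ 16. → (8, 16)
add P: (8, 16) + (0, 27). λ = (27 - 16)/(0 - 8) ≡ 11/21 mod 29. 21⁻¹ ≡ 18 (mod 29), so λ ≡ 24.
  x = λ² - 8 - 0 = 576 - 8 ≡ 17; y = λ·(8 - 17) - 16 ≡ 0. → (17, 0)
double: (17, 0) + (17, 0): same x and y₁ ≡ -y₂, so the sum is O.
add P: O + (0, 27) = (0, 27) (identity).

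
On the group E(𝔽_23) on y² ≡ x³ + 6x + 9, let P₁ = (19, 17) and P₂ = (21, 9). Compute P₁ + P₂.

(19, 17) + (21, 9). λ = (9 - 17)/(21 - 19) ≡ 15/2 mod 23. 2⁻¹ ≡ 12 (mod 23), so λ ≡ 19.
  x = λ² - 19 - 21 = 361 - 40 ≡ 22; y = λ·(19 - 22) - 17 ≡ 18. → (22, 18)

(22, 18)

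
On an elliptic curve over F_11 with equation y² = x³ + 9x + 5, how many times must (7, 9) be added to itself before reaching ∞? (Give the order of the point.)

7

2P: tangent at (7, 9): λ = (3·7² + 9)/(2·9) ≡ 2/7. 7⁻¹ ≡ 8 (mod 11) since 7·8 = 56 ≡ 1, so λ ≡ 2·8 ≡ 5.
  x = λ² - 7 - 7 = 25 - 14 ≡ 0; y = λ·(7 - 0) - 9 ≡ 4. → (0, 4)
3P: (0, 4) + (7, 9). λ = (9 - 4)/(7 - 0) ≡ 5/7 mod 11. 7⁻¹ ≡ 8 (mod 11), so λ ≡ 7.
  x = λ² - 0 - 7 = 49 - 7 ≡ 9; y = λ·(0 - 9) - 4 ≡ 10. → (9, 10)
4P: (9, 10) + (7, 9). λ = (9 - 10)/(7 - 9) ≡ 10/9 mod 11. 9⁻¹ ≡ 5 (mod 11), so λ ≡ 6.
  x = λ² - 9 - 7 = 36 - 16 ≡ 9; y = λ·(9 - 9) - 10 ≡ 1. → (9, 1)
5P: (9, 1) + (7, 9). λ = (9 - 1)/(7 - 9) ≡ 8/9 mod 11. 9⁻¹ ≡ 5 (mod 11), so λ ≡ 7.
  x = λ² - 9 - 7 = 49 - 16 ≡ 0; y = λ·(9 - 0) - 1 ≡ 7. → (0, 7)
6P: (0, 7) + (7, 9). λ = (9 - 7)/(7 - 0) ≡ 2/7 mod 11. 7⁻¹ ≡ 8 (mod 11) since 7·8 = 56 ≡ 1, so λ ≡ 5.
  x = λ² - 0 - 7 = 25 - 7 ≡ 7; y = λ·(0 - 7) - 7 ≡ 2. → (7, 2)
7P: (7, 2) + (7, 9): same x and y₁ ≡ -y₂, so the sum is ∞.
7P = ∞, so the order is 7.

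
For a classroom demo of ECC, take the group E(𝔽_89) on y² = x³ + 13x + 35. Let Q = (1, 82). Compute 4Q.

Double-and-add on 4 = (100)₂. Start with Q = (1, 82) for the leading 1-bit.
double: tangent at (1, 82): λ = (3·1² + 13)/(2·82) ≡ 16/75. 75⁻¹ ≡ 19 (mod 89), so λ ≡ 16·19 ≡ 37.
  x = λ² - 1 - 1 = 1369 - 2 ≡ 32; y = λ·(1 - 32) - 82 ≡ 17. → (32, 17)
double: tangent at (32, 17): λ = (3·32² + 13)/(2·17) ≡ 59/34. 34⁻¹ ≡ 55 (mod 89), so λ ≡ 59·55 ≡ 41.
  x = λ² - 32 - 32 = 1681 - 64 ≡ 15; y = λ·(32 - 15) - 17 ≡ 57. → (15, 57)

(15, 57)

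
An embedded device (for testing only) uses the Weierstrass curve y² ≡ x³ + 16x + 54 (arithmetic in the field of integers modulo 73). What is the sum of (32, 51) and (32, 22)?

The two points share x = 32 and their y-coordinates satisfy 51 + 22 ≡ 0 (mod 73), so they are inverses. Their sum is 𝒪.

O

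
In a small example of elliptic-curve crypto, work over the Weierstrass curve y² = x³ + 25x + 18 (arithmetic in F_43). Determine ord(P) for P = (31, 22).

2P: tangent at (31, 22): λ = (3·31² + 25)/(2·22) ≡ 27/1. 1⁻¹ ≡ 1 (mod 43), so λ ≡ 27·1 ≡ 27.
  x = λ² - 31 - 31 = 729 - 62 ≡ 22; y = λ·(31 - 22) - 22 ≡ 6. → (22, 6)
3P: (22, 6) + (31, 22). λ = (22 - 6)/(31 - 22) ≡ 16/9 mod 43. 9⁻¹ ≡ 24 (mod 43) since 9·24 = 216 ≡ 1, so λ ≡ 40.
  x = λ² - 22 - 31 = 1600 - 53 ≡ 42; y = λ·(22 - 42) - 6 ≡ 11. → (42, 11)
4P: (42, 11) + (31, 22). λ = (22 - 11)/(31 - 42) ≡ 11/32 mod 43. 32⁻¹ ≡ 39 (mod 43), so λ ≡ 42.
  x = λ² - 42 - 31 = 1764 - 73 ≡ 14; y = λ·(42 - 14) - 11 ≡ 4. → (14, 4)
5P: (14, 4) + (31, 22). λ = (22 - 4)/(31 - 14) ≡ 18/17 mod 43. 17⁻¹ ≡ 38 (mod 43), so λ ≡ 39.
  x = λ² - 14 - 31 = 1521 - 45 ≡ 14; y = λ·(14 - 14) - 4 ≡ 39. → (14, 39)
6P: (14, 39) + (31, 22). λ = (22 - 39)/(31 - 14) ≡ 26/17 mod 43. 17⁻¹ ≡ 38 (mod 43) since 17·38 = 646 ≡ 1, so λ ≡ 42.
  x = λ² - 14 - 31 = 1764 - 45 ≡ 42; y = λ·(14 - 42) - 39 ≡ 32. → (42, 32)
7P: (42, 32) + (31, 22). λ = (22 - 32)/(31 - 42) ≡ 33/32 mod 43. 32⁻¹ ≡ 39 (mod 43), so λ ≡ 40.
  x = λ² - 42 - 31 = 1600 - 73 ≡ 22; y = λ·(42 - 22) - 32 ≡ 37. → (22, 37)
8P: (22, 37) + (31, 22). λ = (22 - 37)/(31 - 22) ≡ 28/9 mod 43. 9⁻¹ ≡ 24 (mod 43) since 9·24 = 216 ≡ 1, so λ ≡ 27.
  x = λ² - 22 - 31 = 729 - 53 ≡ 31; y = λ·(22 - 31) - 37 ≡ 21. → (31, 21)
9P: (31, 21) + (31, 22): same x and y₁ ≡ -y₂, so the sum is O.
9P = O, so the order is 9.

9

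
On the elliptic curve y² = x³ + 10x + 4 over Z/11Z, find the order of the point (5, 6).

5

2P: tangent at (5, 6): λ = (3·5² + 10)/(2·6) ≡ 8/1. 1⁻¹ ≡ 1 (mod 11), so λ ≡ 8·1 ≡ 8.
  x = λ² - 5 - 5 = 64 - 10 ≡ 10; y = λ·(5 - 10) - 6 ≡ 9. → (10, 9)
3P: (10, 9) + (5, 6). λ = (6 - 9)/(5 - 10) ≡ 8/6 mod 11. 6⁻¹ ≡ 2 (mod 11), so λ ≡ 5.
  x = λ² - 10 - 5 = 25 - 15 ≡ 10; y = λ·(10 - 10) - 9 ≡ 2. → (10, 2)
4P: (10, 2) + (5, 6). λ = (6 - 2)/(5 - 10) ≡ 4/6 mod 11. 6⁻¹ ≡ 2 (mod 11) since 6·2 = 12 ≡ 1, so λ ≡ 8.
  x = λ² - 10 - 5 = 64 - 15 ≡ 5; y = λ·(10 - 5) - 2 ≡ 5. → (5, 5)
5P: (5, 5) + (5, 6): same x and y₁ ≡ -y₂, so the sum is ∞.
5P = ∞, so the order is 5.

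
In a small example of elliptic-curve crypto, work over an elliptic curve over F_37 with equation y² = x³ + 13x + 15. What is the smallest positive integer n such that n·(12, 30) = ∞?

2P: tangent at (12, 30): λ = (3·12² + 13)/(2·30) ≡ 1/23. 23⁻¹ ≡ 29 (mod 37) since 23·29 = 667 ≡ 1, so λ ≡ 1·29 ≡ 29.
  x = λ² - 12 - 12 = 841 - 24 ≡ 3; y = λ·(12 - 3) - 30 ≡ 9. → (3, 9)
3P: (3, 9) + (12, 30). λ = (30 - 9)/(12 - 3) ≡ 21/9 mod 37. 9⁻¹ ≡ 33 (mod 37) since 9·33 = 297 ≡ 1, so λ ≡ 27.
  x = λ² - 3 - 12 = 729 - 15 ≡ 11; y = λ·(3 - 11) - 9 ≡ 34. → (11, 34)
4P: (11, 34) + (12, 30). λ = (30 - 34)/(12 - 11) ≡ 33/1 mod 37. 1⁻¹ ≡ 1 (mod 37), so λ ≡ 33.
  x = λ² - 11 - 12 = 1089 - 23 ≡ 30; y = λ·(11 - 30) - 34 ≡ 5. → (30, 5)
5P: (30, 5) + (12, 30). λ = (30 - 5)/(12 - 30) ≡ 25/19 mod 37. 19⁻¹ ≡ 2 (mod 37) since 19·2 = 38 ≡ 1, so λ ≡ 13.
  x = λ² - 30 - 12 = 169 - 42 ≡ 16; y = λ·(30 - 16) - 5 ≡ 29. → (16, 29)
6P: (16, 29) + (12, 30). λ = (30 - 29)/(12 - 16) ≡ 1/33 mod 37. 33⁻¹ ≡ 9 (mod 37), so λ ≡ 9.
  x = λ² - 16 - 12 = 81 - 28 ≡ 16; y = λ·(16 - 16) - 29 ≡ 8. → (16, 8)
7P: (16, 8) + (12, 30). λ = (30 - 8)/(12 - 16) ≡ 22/33 mod 37. 33⁻¹ ≡ 9 (mod 37), so λ ≡ 13.
  x = λ² - 16 - 12 = 169 - 28 ≡ 30; y = λ·(16 - 30) - 8 ≡ 32. → (30, 32)
8P: (30, 32) + (12, 30). λ = (30 - 32)/(12 - 30) ≡ 35/19 mod 37. 19⁻¹ ≡ 2 (mod 37), so λ ≡ 33.
  x = λ² - 30 - 12 = 1089 - 42 ≡ 11; y = λ·(30 - 11) - 32 ≡ 3. → (11, 3)
9P: (11, 3) + (12, 30). λ = (30 - 3)/(12 - 11) ≡ 27/1 mod 37. 1⁻¹ ≡ 1 (mod 37), so λ ≡ 27.
  x = λ² - 11 - 12 = 729 - 23 ≡ 3; y = λ·(11 - 3) - 3 ≡ 28. → (3, 28)
10P: (3, 28) + (12, 30). λ = (30 - 28)/(12 - 3) ≡ 2/9 mod 37. 9⁻¹ ≡ 33 (mod 37) since 9·33 = 297 ≡ 1, so λ ≡ 29.
  x = λ² - 3 - 12 = 841 - 15 ≡ 12; y = λ·(3 - 12) - 28 ≡ 7. → (12, 7)
11P: (12, 7) + (12, 30): same x and y₁ ≡ -y₂, so the sum is ∞.
11P = ∞, so the order is 11.

11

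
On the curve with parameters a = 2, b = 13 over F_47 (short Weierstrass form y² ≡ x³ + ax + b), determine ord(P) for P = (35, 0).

2P: (35, 0) + (35, 0): same x and y₁ ≡ -y₂, so the sum is ∞.
2P = ∞, so the order is 2.

2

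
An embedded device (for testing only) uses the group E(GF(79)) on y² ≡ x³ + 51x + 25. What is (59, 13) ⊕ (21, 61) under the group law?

(59, 13) + (21, 61). λ = (61 - 13)/(21 - 59) ≡ 48/41 mod 79. 41⁻¹ ≡ 27 (mod 79), so λ ≡ 32.
  x = λ² - 59 - 21 = 1024 - 80 ≡ 75; y = λ·(59 - 75) - 13 ≡ 28. → (75, 28)

(75, 28)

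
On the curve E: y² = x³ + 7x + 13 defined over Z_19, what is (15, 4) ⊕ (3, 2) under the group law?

(15, 4) + (3, 2). λ = (2 - 4)/(3 - 15) ≡ 17/7 mod 19. 7⁻¹ ≡ 11 (mod 19) since 7·11 = 77 ≡ 1, so λ ≡ 16.
  x = λ² - 15 - 3 = 256 - 18 ≡ 10; y = λ·(15 - 10) - 4 ≡ 0. → (10, 0)

(10, 0)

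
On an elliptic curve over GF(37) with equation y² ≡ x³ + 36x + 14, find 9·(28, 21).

Write G = (28, 21).
Double-and-add on 9 = (1001)₂. Start with G = (28, 21) for the leading 1-bit.
double: tangent at (28, 21): λ = (3·28² + 36)/(2·21) ≡ 20/5. 5⁻¹ ≡ 15 (mod 37), so λ ≡ 20·15 ≡ 4.
  x = λ² - 28 - 28 = 16 - 56 ≡ 34; y = λ·(28 - 34) - 21 ≡ 29. → (34, 29)
double: tangent at (34, 29): λ = (3·34² + 36)/(2·29) ≡ 26/21. 21⁻¹ ≡ 30 (mod 37), so λ ≡ 26·30 ≡ 3.
  x = λ² - 34 - 34 = 9 - 68 ≡ 15; y = λ·(34 - 15) - 29 ≡ 28. → (15, 28)
double: tangent at (15, 28): λ = (3·15² + 36)/(2·28) ≡ 8/19. 19⁻¹ ≡ 2 (mod 37) since 19·2 = 38 ≡ 1, so λ ≡ 8·2 ≡ 16.
  x = λ² - 15 - 15 = 256 - 30 ≡ 4; y = λ·(15 - 4) - 28 ≡ 0. → (4, 0)
add G: (4, 0) + (28, 21). λ = (21 - 0)/(28 - 4) ≡ 21/24 mod 37. 24⁻¹ ≡ 17 (mod 37), so λ ≡ 24.
  x = λ² - 4 - 28 = 576 - 32 ≡ 26; y = λ·(4 - 26) - 0 ≡ 27. → (26, 27)

(26, 27)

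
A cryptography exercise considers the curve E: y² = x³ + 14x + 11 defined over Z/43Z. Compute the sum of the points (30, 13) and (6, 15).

(30, 30)

(30, 13) + (6, 15). λ = (15 - 13)/(6 - 30) ≡ 2/19 mod 43. 19⁻¹ ≡ 34 (mod 43) since 19·34 = 646 ≡ 1, so λ ≡ 25.
  x = λ² - 30 - 6 = 625 - 36 ≡ 30; y = λ·(30 - 30) - 13 ≡ 30. → (30, 30)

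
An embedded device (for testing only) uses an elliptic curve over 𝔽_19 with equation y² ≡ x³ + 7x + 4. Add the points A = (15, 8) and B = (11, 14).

(0, 17)

(15, 8) + (11, 14). λ = (14 - 8)/(11 - 15) ≡ 6/15 mod 19. 15⁻¹ ≡ 14 (mod 19), so λ ≡ 8.
  x = λ² - 15 - 11 = 64 - 26 ≡ 0; y = λ·(15 - 0) - 8 ≡ 17. → (0, 17)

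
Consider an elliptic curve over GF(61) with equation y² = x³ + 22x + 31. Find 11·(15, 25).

Write G = (15, 25).
Repeated addition: build up to 11G.
2G: tangent at (15, 25): λ = (3·15² + 22)/(2·25) ≡ 26/50. 50⁻¹ ≡ 11 (mod 61), so λ ≡ 26·11 ≡ 42.
  x = λ² - 15 - 15 = 1764 - 30 ≡ 26; y = λ·(15 - 26) - 25 ≡ 1. → (26, 1)
3G: (26, 1) + (15, 25). λ = (25 - 1)/(15 - 26) ≡ 24/50 mod 61. 50⁻¹ ≡ 11 (mod 61), so λ ≡ 20.
  x = λ² - 26 - 15 = 400 - 41 ≡ 54; y = λ·(26 - 54) - 1 ≡ 49. → (54, 49)
4G: (54, 49) + (15, 25). λ = (25 - 49)/(15 - 54) ≡ 37/22 mod 61. 22⁻¹ ≡ 25 (mod 61), so λ ≡ 10.
  x = λ² - 54 - 15 = 100 - 69 ≡ 31; y = λ·(54 - 31) - 49 ≡ 59. → (31, 59)
5G: (31, 59) + (15, 25). λ = (25 - 59)/(15 - 31) ≡ 27/45 mod 61. 45⁻¹ ≡ 19 (mod 61), so λ ≡ 25.
  x = λ² - 31 - 15 = 625 - 46 ≡ 30; y = λ·(31 - 30) - 59 ≡ 27. → (30, 27)
6G: (30, 27) + (15, 25). λ = (25 - 27)/(15 - 30) ≡ 59/46 mod 61. 46⁻¹ ≡ 4 (mod 61) since 46·4 = 184 ≡ 1, so λ ≡ 53.
  x = λ² - 30 - 15 = 2809 - 45 ≡ 19; y = λ·(30 - 19) - 27 ≡ 7. → (19, 7)
7G: (19, 7) + (15, 25). λ = (25 - 7)/(15 - 19) ≡ 18/57 mod 61. 57⁻¹ ≡ 15 (mod 61) since 57·15 = 855 ≡ 1, so λ ≡ 26.
  x = λ² - 19 - 15 = 676 - 34 ≡ 32; y = λ·(19 - 32) - 7 ≡ 21. → (32, 21)
8G: (32, 21) + (15, 25). λ = (25 - 21)/(15 - 32) ≡ 4/44 mod 61. 44⁻¹ ≡ 43 (mod 61), so λ ≡ 50.
  x = λ² - 32 - 15 = 2500 - 47 ≡ 13; y = λ·(32 - 13) - 21 ≡ 14. → (13, 14)
9G: (13, 14) + (15, 25). λ = (25 - 14)/(15 - 13) ≡ 11/2 mod 61. 2⁻¹ ≡ 31 (mod 61), so λ ≡ 36.
  x = λ² - 13 - 15 = 1296 - 28 ≡ 48; y = λ·(13 - 48) - 14 ≡ 7. → (48, 7)
10G: (48, 7) + (15, 25). λ = (25 - 7)/(15 - 48) ≡ 18/28 mod 61. 28⁻¹ ≡ 24 (mod 61), so λ ≡ 5.
  x = λ² - 48 - 15 = 25 - 63 ≡ 23; y = λ·(48 - 23) - 7 ≡ 57. → (23, 57)
11G: (23, 57) + (15, 25). λ = (25 - 57)/(15 - 23) ≡ 29/53 mod 61. 53⁻¹ ≡ 38 (mod 61), so λ ≡ 4.
  x = λ² - 23 - 15 = 16 - 38 ≡ 39; y = λ·(23 - 39) - 57 ≡ 1. → (39, 1)

(39, 1)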